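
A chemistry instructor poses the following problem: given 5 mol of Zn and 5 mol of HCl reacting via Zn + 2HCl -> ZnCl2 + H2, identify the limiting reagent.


Mole ratio available / coefficient:
  Zn: 5/1 = 5.000
  HCl: 5/2 = 2.500
Smaller ratio is limiting.

HCl


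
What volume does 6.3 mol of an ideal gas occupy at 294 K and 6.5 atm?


PV = nRT  (R = 0.08206 L·atm/(mol·K))
V = nRT/P = 6.3×0.08206×294/6.5
= 23.383 L

23.383 L


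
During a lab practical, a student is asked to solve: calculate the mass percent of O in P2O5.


M(P2O5) = 2×30.97 + 5×16.0 = 141.94 g/mol
Mass of O = 5 × 16.0 = 80.00 g/mol
% O = 80.00/141.94 × 100 = 56.36%

56.36%


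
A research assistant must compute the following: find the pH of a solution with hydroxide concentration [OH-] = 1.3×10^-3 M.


pOH = -log10([OH-]) = -log10(1.3×10^-3)
= 3 - log10(1.3) = 2.89
pH = 14 - pOH = 14 - 2.89 = 11.11

11.11


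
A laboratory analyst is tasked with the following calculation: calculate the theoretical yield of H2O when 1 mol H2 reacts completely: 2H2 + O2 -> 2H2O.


Mole ratio H2O:H2 = 2:2
n(H2O) = 1 × 2/2 = 1.000 mol
mass = 1.000 × 18.02 = 18.02 g

18.02 g


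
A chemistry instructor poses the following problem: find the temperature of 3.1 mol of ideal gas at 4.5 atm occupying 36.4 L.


PV = nRT  (R = 0.08206 L·atm/(mol·K))
T = PV/(nR) = 4.5×36.4/(3.1×0.08206)
= 163.80/0.254386
= 643.90 K

643.90 K


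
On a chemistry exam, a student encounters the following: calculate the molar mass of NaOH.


M(NaOH) = 1×22.99 + 1×16.0 + 1×1.008
= 22.99 + 16.0 + 1.01
= 40.0 g/mol

40.0 g/mol


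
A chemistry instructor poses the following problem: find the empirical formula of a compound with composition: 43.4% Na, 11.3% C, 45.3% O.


Assume 100 g sample. Moles of each element:
  Na: 43.4/22.99 = 1.888 mol
  C: 11.3/12.01 = 0.941 mol
  O: 45.3/16.0 = 2.831 mol
Divide by smallest (0.941):
  Na: 1.888/0.941 = 2.01
  C: 0.941/0.941 = 1.0
  O: 2.831/0.941 = 3.01
Empirical formula: Na2CO3

Na2CO3


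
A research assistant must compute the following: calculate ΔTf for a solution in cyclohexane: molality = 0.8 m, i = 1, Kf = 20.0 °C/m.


ΔTf = Kf × m × i
= 20.0 × 0.8 × 1
= 16.0 °C

16.0 °C


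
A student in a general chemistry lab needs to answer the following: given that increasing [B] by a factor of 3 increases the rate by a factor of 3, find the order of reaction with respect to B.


rate ∝ [B]^n
3^n = 3 → n = 1
Order in B: 1

1


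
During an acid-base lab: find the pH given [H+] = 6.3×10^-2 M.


pH = -log10([H+]) = -log10(6.3×10^-2)
= 2 - log10(6.3)
= 2 - 0.8
= 1.2

1.2


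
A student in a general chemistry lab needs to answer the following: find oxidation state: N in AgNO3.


(+1) + x + 3(-2) = 0, so x = +5
Oxidation number: +5

+5


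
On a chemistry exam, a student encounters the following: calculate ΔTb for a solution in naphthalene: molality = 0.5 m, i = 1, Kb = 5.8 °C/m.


ΔTb = Kb × m × i
= 5.8 × 0.5 × 1
= 2.9 °C

2.9 °C


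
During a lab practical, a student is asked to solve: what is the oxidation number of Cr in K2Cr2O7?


2(+1) + 2x + 7(-2) = 0, so x = +6
Oxidation number: +6

+6


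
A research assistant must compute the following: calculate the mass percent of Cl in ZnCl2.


M(ZnCl2) = 1×65.38 + 2×35.45 = 136.28 g/mol
Mass of Cl = 2 × 35.45 = 70.90 g/mol
% Cl = 70.90/136.28 × 100 = 52.03%

52.03%


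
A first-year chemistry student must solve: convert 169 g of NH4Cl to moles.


M(NH4Cl) = 53.49 g/mol
n = mass/M = 169/53.49 = 3.1595 mol

3.1595 mol


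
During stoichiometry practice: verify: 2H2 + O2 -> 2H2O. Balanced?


Equation: 2H2 + O2 -> 2H2O
Check atoms: H: 4=4, O: 2=2
Balanced

Yes, balanced


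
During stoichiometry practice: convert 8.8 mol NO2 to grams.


M(NO2) = 46.01 g/mol
mass = n × M = 8.8 × 46.01 = 404.89 g

404.89 g


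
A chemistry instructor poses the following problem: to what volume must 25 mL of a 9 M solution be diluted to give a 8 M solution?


C1V1 = C2V2
9 × 25 = 8 × V2
V2 = 225/8 = 28.12 mL

28.12 mL


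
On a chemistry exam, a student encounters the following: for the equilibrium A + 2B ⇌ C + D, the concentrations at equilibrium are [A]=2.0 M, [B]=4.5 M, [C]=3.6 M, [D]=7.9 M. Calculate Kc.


Kc = [C][D]/([A][B]^2)
= (3.6^1 × 7.9^1)/(2.0^1 × 4.5^2)
= 28.44/40.5
= 0.7022

0.7022


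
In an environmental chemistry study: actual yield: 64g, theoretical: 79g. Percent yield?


% yield = actual/theoretical × 100
= 64/79 × 100
= 81.01%

81.01%


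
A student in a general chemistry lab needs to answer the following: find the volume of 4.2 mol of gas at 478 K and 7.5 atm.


PV = nRT  (R = 0.08206 L·atm/(mol·K))
V = nRT/P = 4.2×0.08206×478/7.5
= 21.966 L

21.966 L


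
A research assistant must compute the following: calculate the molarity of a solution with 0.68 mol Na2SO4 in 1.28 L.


M = n/V = 0.68/1.28 = 0.531 mol/L

0.531 M


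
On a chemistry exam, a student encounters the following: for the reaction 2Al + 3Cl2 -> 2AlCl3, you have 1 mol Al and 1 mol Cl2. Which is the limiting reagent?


Mole ratio available / coefficient:
  Al: 1/2 = 0.500
  Cl2: 1/3 = 0.333
Smaller ratio is limiting.

Cl2


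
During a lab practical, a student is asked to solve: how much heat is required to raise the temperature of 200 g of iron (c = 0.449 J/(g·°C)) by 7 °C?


q = mcΔT = 200 × 0.449 × 7
= 628.60 J

628.60 J


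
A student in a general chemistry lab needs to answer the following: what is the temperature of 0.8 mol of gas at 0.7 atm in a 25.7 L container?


PV = nRT  (R = 0.08206 L·atm/(mol·K))
T = PV/(nR) = 0.7×25.7/(0.8×0.08206)
= 17.99/0.065648
= 274.04 K

274.04 K


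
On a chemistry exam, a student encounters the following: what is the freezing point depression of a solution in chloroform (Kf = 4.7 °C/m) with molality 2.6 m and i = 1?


ΔTf = Kf × m × i
= 4.7 × 2.6 × 1
= 12.22 °C

12.22 °C


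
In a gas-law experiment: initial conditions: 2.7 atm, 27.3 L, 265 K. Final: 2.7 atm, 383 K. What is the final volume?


P1V1/T1 = P2V2/T2
V2 = P1V1T2/(T1P2)
= 2.7×27.3×383/(265×2.7)
= 39.456 L

39.456 L


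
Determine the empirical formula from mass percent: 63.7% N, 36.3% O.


Assume 100 g sample. Moles of each element:
  N: 63.7/14.01 = 4.547 mol
  O: 36.3/16.0 = 2.269 mol
Divide by smallest (2.269):
  N: 4.547/2.269 = 2.0
  O: 2.269/2.269 = 1.0
Empirical formula: N2O

N2O


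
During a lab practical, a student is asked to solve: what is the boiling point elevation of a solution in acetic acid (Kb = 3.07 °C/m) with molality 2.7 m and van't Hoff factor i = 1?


ΔTb = Kb × m × i
= 3.07 × 2.7 × 1
= 8.289 °C

8.289 °C


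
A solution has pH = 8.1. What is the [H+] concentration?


[H+] = 10^(-pH) = 10^(-8.1)
= 7.94×10^-9 M

7.94×10^-9 M


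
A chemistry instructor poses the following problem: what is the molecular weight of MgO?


M(MgO) = 1×24.31 + 1×16.0
= 24.31 + 16.0
= 40.31 g/mol

40.31 g/mol


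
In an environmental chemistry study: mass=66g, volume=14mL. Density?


ρ = mass/volume
= 66/14
= 4.714 g/mL

4.714 g/mL


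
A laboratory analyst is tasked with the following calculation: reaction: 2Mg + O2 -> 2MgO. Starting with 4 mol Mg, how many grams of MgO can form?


Mole ratio MgO:Mg = 2:2
n(MgO) = 4 × 2/2 = 4.000 mol
mass = 4.000 × 40.31 = 161.24 g

161.24 g


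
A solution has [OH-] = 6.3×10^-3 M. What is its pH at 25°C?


pOH = -log10([OH-]) = -log10(6.3×10^-3)
= 3 - log10(6.3) = 2.2
pH = 14 - pOH = 14 - 2.2 = 11.8

11.8


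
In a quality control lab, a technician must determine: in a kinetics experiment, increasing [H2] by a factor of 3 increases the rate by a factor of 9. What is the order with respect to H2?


rate ∝ [H2]^n
3^n = 9 → n = 2
Order in H2: 2

2


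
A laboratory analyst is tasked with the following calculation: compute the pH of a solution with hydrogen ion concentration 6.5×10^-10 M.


pH = -log10([H+]) = -log10(6.5×10^-10)
= 10 - log10(6.5)
= 10 - 0.81
= 9.19

9.19


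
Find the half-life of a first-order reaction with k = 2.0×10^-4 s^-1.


t½ = ln2/k = 0.693147/(2.0×10^-4 s^-1)
= 3466 s

3466 s


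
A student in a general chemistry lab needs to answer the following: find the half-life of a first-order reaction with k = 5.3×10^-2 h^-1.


t½ = ln2/k = 0.693147/(5.3×10^-2 h^-1)
= 13.08 h

13.08 h


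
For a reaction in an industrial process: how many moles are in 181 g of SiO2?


M(SiO2) = 60.09 g/mol
n = mass/M = 181/60.09 = 3.0121 mol

3.0121 mol


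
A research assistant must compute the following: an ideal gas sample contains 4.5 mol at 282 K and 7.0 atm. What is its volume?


PV = nRT  (R = 0.08206 L·atm/(mol·K))
V = nRT/P = 4.5×0.08206×282/7.0
= 14.876 L

14.876 L


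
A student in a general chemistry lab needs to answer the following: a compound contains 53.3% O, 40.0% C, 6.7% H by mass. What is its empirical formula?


Assume 100 g sample. Moles of each element:
  O: 53.3/16.0 = 3.331 mol
  C: 40.0/12.01 = 3.331 mol
  H: 6.7/1.008 = 6.647 mol
Divide by smallest (3.331):
  O: 3.331/3.331 = 1.0
  C: 3.331/3.331 = 1.0
  H: 6.647/3.331 = 2.0
Empirical formula: CH2O

CH2O


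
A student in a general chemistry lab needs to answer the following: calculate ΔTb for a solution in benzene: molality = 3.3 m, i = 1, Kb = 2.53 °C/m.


ΔTb = Kb × m × i
= 2.53 × 3.3 × 1
= 8.349 °C

8.349 °C


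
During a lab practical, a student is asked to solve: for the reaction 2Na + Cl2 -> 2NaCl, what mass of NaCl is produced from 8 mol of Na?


Mole ratio NaCl:Na = 2:2
n(NaCl) = 8 × 2/2 = 8.000 mol
mass = 8.000 × 58.44 = 467.52 g

467.52 g


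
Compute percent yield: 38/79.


% yield = actual/theoretical × 100
= 38/79 × 100
= 48.1%

48.1%


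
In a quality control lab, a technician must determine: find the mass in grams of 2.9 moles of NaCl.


M(NaCl) = 58.44 g/mol
mass = n × M = 2.9 × 58.44 = 169.48 g

169.48 g


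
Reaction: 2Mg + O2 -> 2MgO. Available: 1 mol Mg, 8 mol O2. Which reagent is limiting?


Mole ratio available / coefficient:
  Mg: 1/2 = 0.500
  O2: 8/1 = 8.000
Smaller ratio is limiting.

Mg


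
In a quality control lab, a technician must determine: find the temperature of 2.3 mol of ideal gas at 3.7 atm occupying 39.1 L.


PV = nRT  (R = 0.08206 L·atm/(mol·K))
T = PV/(nR) = 3.7×39.1/(2.3×0.08206)
= 144.67/0.188738
= 766.51 K

766.51 K


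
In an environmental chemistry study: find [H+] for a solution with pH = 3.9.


[H+] = 10^(-pH) = 10^(-3.9)
= 1.26×10^-4 M

1.26×10^-4 M


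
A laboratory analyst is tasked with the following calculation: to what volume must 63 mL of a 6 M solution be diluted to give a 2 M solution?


C1V1 = C2V2
6 × 63 = 2 × V2
V2 = 378/2 = 189.0 mL

189.0 mL


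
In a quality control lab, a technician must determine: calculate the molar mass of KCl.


M(KCl) = 1×39.1 + 1×35.45
= 39.1 + 35.45
= 74.55 g/mol

74.55 g/mol


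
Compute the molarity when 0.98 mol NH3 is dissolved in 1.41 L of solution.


M = n/V = 0.98/1.41 = 0.695 mol/L

0.695 M


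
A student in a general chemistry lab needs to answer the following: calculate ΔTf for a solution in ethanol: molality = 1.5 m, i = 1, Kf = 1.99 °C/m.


ΔTf = Kf × m × i
= 1.99 × 1.5 × 1
= 2.985 °C

2.985 °C


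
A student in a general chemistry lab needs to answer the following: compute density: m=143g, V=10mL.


ρ = mass/volume
= 143/10
= 14.3 g/mL

14.3 g/mL


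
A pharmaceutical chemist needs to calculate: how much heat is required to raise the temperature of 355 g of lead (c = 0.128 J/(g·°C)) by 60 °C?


q = mcΔT = 355 × 0.128 × 60
= 2726.40 J

2726.40 J


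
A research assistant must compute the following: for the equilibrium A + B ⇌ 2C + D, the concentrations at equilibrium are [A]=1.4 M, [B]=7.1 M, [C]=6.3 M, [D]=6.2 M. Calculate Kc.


Kc = [C]^2[D]/([A][B])
= (6.3^2 × 6.2^1)/(1.4^1 × 7.1^1)
= 246.078/9.94
= 24.76

24.76


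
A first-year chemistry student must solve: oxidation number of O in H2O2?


Peroxide: O is -1
Oxidation number: -1

-1


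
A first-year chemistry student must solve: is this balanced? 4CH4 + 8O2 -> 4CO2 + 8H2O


Equation: 4CH4 + 8O2 -> 4CO2 + 8H2O
Check atoms: C: 4=4, H: 16=16, O: 16=16
Balanced

Yes, balanced


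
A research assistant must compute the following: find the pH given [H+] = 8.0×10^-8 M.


pH = -log10([H+]) = -log10(8.0×10^-8)
= 8 - log10(8.0)
= 8 - 0.9
= 7.1

7.1


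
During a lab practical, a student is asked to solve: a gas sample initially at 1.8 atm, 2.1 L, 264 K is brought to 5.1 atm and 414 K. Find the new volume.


P1V1/T1 = P2V2/T2
V2 = P1V1T2/(T1P2)
= 1.8×2.1×414/(264×5.1)
= 1.162 L

1.162 L


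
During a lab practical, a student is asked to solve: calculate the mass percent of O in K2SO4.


M(K2SO4) = 2×39.1 + 1×32.07 + 4×16.0 = 174.27 g/mol
Mass of O = 4 × 16.0 = 64.00 g/mol
% O = 64.00/174.27 × 100 = 36.72%

36.72%


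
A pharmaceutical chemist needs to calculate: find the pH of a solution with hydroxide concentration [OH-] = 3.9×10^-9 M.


pOH = -log10([OH-]) = -log10(3.9×10^-9)
= 9 - log10(3.9) = 8.41
pH = 14 - pOH = 14 - 8.41 = 5.59

5.59


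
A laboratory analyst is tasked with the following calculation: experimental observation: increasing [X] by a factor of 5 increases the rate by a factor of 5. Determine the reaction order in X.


rate ∝ [X]^n
5^n = 5 → n = 1
Order in X: 1

1


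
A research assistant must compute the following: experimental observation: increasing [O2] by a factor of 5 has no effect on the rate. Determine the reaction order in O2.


rate ∝ [O2]^n
rate ∝ [O2]^0
Order in O2: 0

0


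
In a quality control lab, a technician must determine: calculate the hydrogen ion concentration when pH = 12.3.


[H+] = 10^(-pH) = 10^(-12.3)
= 5.01×10^-13 M

5.01×10^-13 M


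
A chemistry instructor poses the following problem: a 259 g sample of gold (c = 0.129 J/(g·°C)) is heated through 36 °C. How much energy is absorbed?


q = mcΔT = 259 × 0.129 × 36
= 1202.80 J

1202.80 J


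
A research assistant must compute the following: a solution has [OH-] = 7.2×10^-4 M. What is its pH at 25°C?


pOH = -log10([OH-]) = -log10(7.2×10^-4)
= 4 - log10(7.2) = 3.14
pH = 14 - pOH = 14 - 3.14 = 10.86

10.86


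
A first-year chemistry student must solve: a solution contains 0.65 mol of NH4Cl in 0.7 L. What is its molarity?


M = n/V = 0.65/0.7 = 0.929 mol/L

0.929 M


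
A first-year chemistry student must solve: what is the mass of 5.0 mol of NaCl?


M(NaCl) = 58.44 g/mol
mass = n × M = 5.0 × 58.44 = 292.20 g

292.20 g


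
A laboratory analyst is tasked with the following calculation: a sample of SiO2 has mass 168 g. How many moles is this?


M(SiO2) = 60.09 g/mol
n = mass/M = 168/60.09 = 2.7958 mol

2.7958 mol


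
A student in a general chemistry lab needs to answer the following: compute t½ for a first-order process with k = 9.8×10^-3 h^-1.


t½ = ln2/k = 0.693147/(9.8×10^-3 h^-1)
= 70.73 h

70.73 h


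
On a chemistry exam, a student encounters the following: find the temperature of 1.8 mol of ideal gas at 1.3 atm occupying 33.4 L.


PV = nRT  (R = 0.08206 L·atm/(mol·K))
T = PV/(nR) = 1.3×33.4/(1.8×0.08206)
= 43.42/0.147708
= 293.96 K

293.96 K


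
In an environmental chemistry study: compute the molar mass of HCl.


M(HCl) = 1×1.008 + 1×35.45
= 1.01 + 35.45
= 36.46 g/mol

36.46 g/mol


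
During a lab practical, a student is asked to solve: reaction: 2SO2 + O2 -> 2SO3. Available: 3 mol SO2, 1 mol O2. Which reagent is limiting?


Mole ratio available / coefficient:
  SO2: 3/2 = 1.500
  O2: 1/1 = 1.000
Smaller ratio is limiting.

O2


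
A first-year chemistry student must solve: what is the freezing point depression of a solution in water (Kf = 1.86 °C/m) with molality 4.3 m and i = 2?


ΔTf = Kf × m × i
= 1.86 × 4.3 × 2
= 15.996 °C

15.996 °C


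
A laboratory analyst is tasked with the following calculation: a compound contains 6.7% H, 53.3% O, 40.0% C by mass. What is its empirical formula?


Assume 100 g sample. Moles of each element:
  H: 6.7/1.008 = 6.647 mol
  O: 53.3/16.0 = 3.331 mol
  C: 40.0/12.01 = 3.331 mol
Divide by smallest (3.331):
  H: 6.647/3.331 = 2.0
  O: 3.331/3.331 = 1.0
  C: 3.331/3.331 = 1.0
Empirical formula: CH2O

CH2O


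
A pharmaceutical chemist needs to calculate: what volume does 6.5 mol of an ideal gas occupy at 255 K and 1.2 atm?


PV = nRT  (R = 0.08206 L·atm/(mol·K))
V = nRT/P = 6.5×0.08206×255/1.2
= 113.345 L

113.345 L


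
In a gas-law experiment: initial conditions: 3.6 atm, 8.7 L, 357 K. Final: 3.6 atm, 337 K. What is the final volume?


P1V1/T1 = P2V2/T2
V2 = P1V1T2/(T1P2)
= 3.6×8.7×337/(357×3.6)
= 8.213 L

8.213 L


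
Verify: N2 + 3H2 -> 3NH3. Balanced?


Equation: N2 + 3H2 -> 3NH3
Check atoms: H: 6≠9, N: 2≠3
Not balanced

No, not balanced


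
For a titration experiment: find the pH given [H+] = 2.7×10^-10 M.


pH = -log10([H+]) = -log10(2.7×10^-10)
= 10 - log10(2.7)
= 10 - 0.43
= 9.57

9.57


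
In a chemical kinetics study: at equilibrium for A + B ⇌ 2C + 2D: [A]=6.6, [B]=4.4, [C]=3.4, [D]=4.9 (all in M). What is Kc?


Kc = [C]^2[D]^2/([A][B])
= (3.4^2 × 4.9^2)/(6.6^1 × 4.4^1)
= 277.5556/29.04
= 9.558

9.558


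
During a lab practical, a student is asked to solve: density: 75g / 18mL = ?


ρ = mass/volume
= 75/18
= 4.167 g/mL

4.167 g/mL


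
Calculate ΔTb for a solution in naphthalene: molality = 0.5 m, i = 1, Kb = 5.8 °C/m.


ΔTb = Kb × m × i
= 5.8 × 0.5 × 1
= 2.9 °C

2.9 °C


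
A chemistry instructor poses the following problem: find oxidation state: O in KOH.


O is usually -2
Oxidation number: -2

-2


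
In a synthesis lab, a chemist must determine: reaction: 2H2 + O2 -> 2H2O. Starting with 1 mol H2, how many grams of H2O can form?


Mole ratio H2O:H2 = 2:2
n(H2O) = 1 × 2/2 = 1.000 mol
mass = 1.000 × 18.02 = 18.02 g

18.02 g


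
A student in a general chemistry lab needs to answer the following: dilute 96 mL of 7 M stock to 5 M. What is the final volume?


C1V1 = C2V2
7 × 96 = 5 × V2
V2 = 672/5 = 134.4 mL

134.4 mL


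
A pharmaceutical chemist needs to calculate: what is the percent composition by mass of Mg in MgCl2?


M(MgCl2) = 1×24.31 + 2×35.45 = 95.21 g/mol
Mass of Mg = 1 × 24.31 = 24.31 g/mol
% Mg = 24.31/95.21 × 100 = 25.53%

25.53%


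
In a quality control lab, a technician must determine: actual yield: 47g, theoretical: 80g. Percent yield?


% yield = actual/theoretical × 100
= 47/80 × 100
= 58.75%

58.75%


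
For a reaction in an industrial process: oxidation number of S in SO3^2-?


x + 3(-2) = -2, so x = +4
Oxidation number: +4

+4


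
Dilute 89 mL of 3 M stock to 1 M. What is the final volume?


C1V1 = C2V2
3 × 89 = 1 × V2
V2 = 267/1 = 267.0 mL

267.0 mL


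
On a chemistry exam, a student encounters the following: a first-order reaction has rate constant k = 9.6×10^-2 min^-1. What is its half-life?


t½ = ln2/k = 0.693147/(9.6×10^-2 min^-1)
= 7.220 min

7.220 min


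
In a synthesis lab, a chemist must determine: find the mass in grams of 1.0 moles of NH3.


M(NH3) = 17.03 g/mol
mass = n × M = 1.0 × 17.03 = 17.03 g

17.03 g


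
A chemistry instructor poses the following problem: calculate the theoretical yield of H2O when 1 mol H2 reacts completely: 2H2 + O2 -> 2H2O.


Mole ratio H2O:H2 = 2:2
n(H2O) = 1 × 2/2 = 1.000 mol
mass = 1.000 × 18.02 = 18.02 g

18.02 g


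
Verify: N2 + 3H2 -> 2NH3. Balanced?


Equation: N2 + 3H2 -> 2NH3
Check atoms: H: 6=6, N: 2=2
Balanced

Yes, balanced


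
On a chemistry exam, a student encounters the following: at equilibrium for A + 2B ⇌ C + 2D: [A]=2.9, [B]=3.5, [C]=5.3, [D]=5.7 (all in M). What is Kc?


Kc = [C][D]^2/([A][B]^2)
= (5.3^1 × 5.7^2)/(2.9^1 × 3.5^2)
= 172.197/35.525
= 4.847

4.847


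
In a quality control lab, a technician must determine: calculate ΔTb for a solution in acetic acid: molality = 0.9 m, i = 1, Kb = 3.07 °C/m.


ΔTb = Kb × m × i
= 3.07 × 0.9 × 1
= 2.763 °C

2.763 °C


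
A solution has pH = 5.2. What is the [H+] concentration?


[H+] = 10^(-pH) = 10^(-5.2)
= 6.31×10^-6 M

6.31×10^-6 M


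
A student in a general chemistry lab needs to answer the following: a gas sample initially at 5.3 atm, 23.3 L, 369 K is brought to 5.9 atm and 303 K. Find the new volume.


P1V1/T1 = P2V2/T2
V2 = P1V1T2/(T1P2)
= 5.3×23.3×303/(369×5.9)
= 17.187 L

17.187 L


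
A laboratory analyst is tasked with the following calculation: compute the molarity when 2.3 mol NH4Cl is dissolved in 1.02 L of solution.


M = n/V = 2.3/1.02 = 2.255 mol/L

2.255 M


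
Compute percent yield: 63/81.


% yield = actual/theoretical × 100
= 63/81 × 100
= 77.78%

77.78%


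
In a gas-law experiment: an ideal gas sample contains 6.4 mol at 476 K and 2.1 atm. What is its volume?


PV = nRT  (R = 0.08206 L·atm/(mol·K))
V = nRT/P = 6.4×0.08206×476/2.1
= 119.042 L

119.042 L


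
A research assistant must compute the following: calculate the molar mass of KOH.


M(KOH) = 1×39.1 + 1×16.0 + 1×1.008
= 39.1 + 16.0 + 1.01
= 56.11 g/mol

56.11 g/mol


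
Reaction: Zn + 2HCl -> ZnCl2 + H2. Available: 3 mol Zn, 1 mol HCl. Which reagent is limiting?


Mole ratio available / coefficient:
  Zn: 3/1 = 3.000
  HCl: 1/2 = 0.500
Smaller ratio is limiting.

HCl


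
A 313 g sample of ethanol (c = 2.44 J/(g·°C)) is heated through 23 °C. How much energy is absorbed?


q = mcΔT = 313 × 2.44 × 23
= 17565.56 J

17565.56 J


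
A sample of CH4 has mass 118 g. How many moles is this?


M(CH4) = 16.04 g/mol
n = mass/M = 118/16.04 = 7.3566 mol

7.3566 mol


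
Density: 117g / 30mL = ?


ρ = mass/volume
= 117/30
= 3.9 g/mL

3.9 g/mL


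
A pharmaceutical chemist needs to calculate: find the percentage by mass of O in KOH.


M(KOH) = 1×39.1 + 1×16.0 + 1×1.008 = 56.108 g/mol
Mass of O = 1 × 16.0 = 16.00 g/mol
% O = 16.00/56.108 × 100 = 28.52%

28.52%


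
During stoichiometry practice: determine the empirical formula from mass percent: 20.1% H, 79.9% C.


Assume 100 g sample. Moles of each element:
  H: 20.1/1.008 = 19.94 mol
  C: 79.9/12.01 = 6.653 mol
Divide by smallest (6.653):
  H: 19.94/6.653 = 3.0
  C: 6.653/6.653 = 1.0
Empirical formula: CH3

CH3


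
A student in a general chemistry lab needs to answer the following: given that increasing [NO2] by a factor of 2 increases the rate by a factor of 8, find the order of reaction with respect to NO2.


rate ∝ [NO2]^n
2^n = 8 → n = 3
Order in NO2: 3

3


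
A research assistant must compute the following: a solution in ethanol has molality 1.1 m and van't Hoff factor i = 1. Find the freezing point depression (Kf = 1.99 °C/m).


ΔTf = Kf × m × i
= 1.99 × 1.1 × 1
= 2.189 °C

2.189 °C


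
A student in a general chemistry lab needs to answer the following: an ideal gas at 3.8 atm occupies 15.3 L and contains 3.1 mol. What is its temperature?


PV = nRT  (R = 0.08206 L·atm/(mol·K))
T = PV/(nR) = 3.8×15.3/(3.1×0.08206)
= 58.14/0.254386
= 228.55 K

228.55 K


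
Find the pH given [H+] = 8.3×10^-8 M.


pH = -log10([H+]) = -log10(8.3×10^-8)
= 8 - log10(8.3)
= 8 - 0.92
= 7.08

7.08


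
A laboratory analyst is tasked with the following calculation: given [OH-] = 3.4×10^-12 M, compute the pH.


pOH = -log10([OH-]) = -log10(3.4×10^-12)
= 12 - log10(3.4) = 11.47
pH = 14 - pOH = 14 - 11.47 = 2.53

2.53


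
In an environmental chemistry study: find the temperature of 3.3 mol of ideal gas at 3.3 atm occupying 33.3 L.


PV = nRT  (R = 0.08206 L·atm/(mol·K))
T = PV/(nR) = 3.3×33.3/(3.3×0.08206)
= 109.89/0.270798
= 405.80 K

405.80 K


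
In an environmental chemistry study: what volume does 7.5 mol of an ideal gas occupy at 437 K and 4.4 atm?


PV = nRT  (R = 0.08206 L·atm/(mol·K))
V = nRT/P = 7.5×0.08206×437/4.4
= 61.125 L

61.125 L


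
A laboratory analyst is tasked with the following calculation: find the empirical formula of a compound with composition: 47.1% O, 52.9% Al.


Assume 100 g sample. Moles of each element:
  O: 47.1/16.0 = 2.944 mol
  Al: 52.9/26.98 = 1.961 mol
Divide by smallest (1.961):
  O: 2.944/1.961 = 1.5
  Al: 1.961/1.961 = 1.0
Multiply all ratios by 2 to obtain whole numbers.
Empirical formula: Al2O3

Al2O3


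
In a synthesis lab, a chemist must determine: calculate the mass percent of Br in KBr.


M(KBr) = 1×39.1 + 1×79.9 = 119.00 g/mol
Mass of Br = 1 × 79.9 = 79.90 g/mol
% Br = 79.90/119.00 × 100 = 67.14%

67.14%


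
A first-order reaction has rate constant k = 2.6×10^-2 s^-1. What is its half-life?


t½ = ln2/k = 0.693147/(2.6×10^-2 s^-1)
= 26.66 s

26.66 s


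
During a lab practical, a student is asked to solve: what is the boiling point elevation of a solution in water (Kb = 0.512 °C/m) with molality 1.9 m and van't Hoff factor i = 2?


ΔTb = Kb × m × i
= 0.512 × 1.9 × 2
= 1.9456 °C

1.9456 °C


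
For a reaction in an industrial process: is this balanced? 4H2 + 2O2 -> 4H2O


Equation: 4H2 + 2O2 -> 4H2O
Check atoms: H: 8=8, O: 4=4
Balanced

Yes, balanced


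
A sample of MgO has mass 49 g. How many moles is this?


M(MgO) = 40.31 g/mol
n = mass/M = 49/40.31 = 1.2156 mol

1.2156 mol


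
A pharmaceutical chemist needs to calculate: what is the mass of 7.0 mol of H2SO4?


M(H2SO4) = 98.09 g/mol
mass = n × M = 7.0 × 98.09 = 686.63 g

686.63 g


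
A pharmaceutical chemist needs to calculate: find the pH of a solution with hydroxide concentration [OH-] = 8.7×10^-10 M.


pOH = -log10([OH-]) = -log10(8.7×10^-10)
= 10 - log10(8.7) = 9.06
pH = 14 - pOH = 14 - 9.06 = 4.94

4.94


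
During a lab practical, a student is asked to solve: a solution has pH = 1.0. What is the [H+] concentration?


[H+] = 10^(-pH) = 10^(-1.0)
= 1.0×10^-1 M

1.0×10^-1 M


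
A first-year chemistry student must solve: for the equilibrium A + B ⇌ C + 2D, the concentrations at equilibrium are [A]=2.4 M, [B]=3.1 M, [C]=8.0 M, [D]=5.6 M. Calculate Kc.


Kc = [C][D]^2/([A][B])
= (8.0^1 × 5.6^2)/(2.4^1 × 3.1^1)
= 250.88/7.44
= 33.72

33.72


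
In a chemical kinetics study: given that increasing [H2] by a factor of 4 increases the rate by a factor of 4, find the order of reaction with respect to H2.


rate ∝ [H2]^n
4^n = 4 → n = 1
Order in H2: 1

1


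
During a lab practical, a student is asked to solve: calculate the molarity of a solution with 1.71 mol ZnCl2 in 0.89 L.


M = n/V = 1.71/0.89 = 1.921 mol/L

1.921 M


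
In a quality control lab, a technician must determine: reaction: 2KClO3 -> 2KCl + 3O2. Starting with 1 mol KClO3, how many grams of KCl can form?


Mole ratio KCl:KClO3 = 2:2
n(KCl) = 1 × 2/2 = 1.000 mol
mass = 1.000 × 74.55 = 74.55 g

74.55 g


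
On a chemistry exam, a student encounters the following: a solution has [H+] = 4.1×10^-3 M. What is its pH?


pH = -log10([H+]) = -log10(4.1×10^-3)
= 3 - log10(4.1)
= 3 - 0.61
= 2.39

2.39


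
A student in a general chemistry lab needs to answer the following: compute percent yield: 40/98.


% yield = actual/theoretical × 100
= 40/98 × 100
= 40.82%

40.82%


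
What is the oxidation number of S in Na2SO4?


2(+1) + x + 4(-2) = 0, so x = +6
Oxidation number: +6

+6


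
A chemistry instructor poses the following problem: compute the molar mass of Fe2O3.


M(Fe2O3) = 2×55.85 + 3×16.0
= 111.7 + 48.0
= 159.7 g/mol

159.7 g/mol


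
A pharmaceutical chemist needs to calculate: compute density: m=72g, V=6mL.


ρ = mass/volume
= 72/6
= 12.0 g/mL

12.0 g/mL


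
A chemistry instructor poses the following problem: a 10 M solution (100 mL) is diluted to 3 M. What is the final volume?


C1V1 = C2V2
10 × 100 = 3 × V2
V2 = 1000/3 = 333.33 mL

333.33 mL


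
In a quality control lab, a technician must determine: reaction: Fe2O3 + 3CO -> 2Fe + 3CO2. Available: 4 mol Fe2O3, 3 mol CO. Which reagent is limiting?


Mole ratio available / coefficient:
  Fe2O3: 4/1 = 4.000
  CO: 3/3 = 1.000
Smaller ratio is limiting.

CO


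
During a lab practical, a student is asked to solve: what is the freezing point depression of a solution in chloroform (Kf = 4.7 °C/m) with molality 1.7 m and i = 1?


ΔTf = Kf × m × i
= 4.7 × 1.7 × 1
= 7.99 °C

7.99 °C


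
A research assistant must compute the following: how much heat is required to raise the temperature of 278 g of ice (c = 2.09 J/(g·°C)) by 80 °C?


q = mcΔT = 278 × 2.09 × 80
= 46481.60 J

46481.60 J


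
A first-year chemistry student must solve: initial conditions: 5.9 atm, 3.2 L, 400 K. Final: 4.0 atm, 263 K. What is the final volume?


P1V1/T1 = P2V2/T2
V2 = P1V1T2/(T1P2)
= 5.9×3.2×263/(400×4.0)
= 3.103 L

3.103 L


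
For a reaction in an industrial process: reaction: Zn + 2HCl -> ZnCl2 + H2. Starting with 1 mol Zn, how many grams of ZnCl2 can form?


Mole ratio ZnCl2:Zn = 1:1
n(ZnCl2) = 1 × 1/1 = 1.000 mol
mass = 1.000 × 136.28 = 136.28 g

136.28 g


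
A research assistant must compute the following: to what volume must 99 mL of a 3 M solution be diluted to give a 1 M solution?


C1V1 = C2V2
3 × 99 = 1 × V2
V2 = 297/1 = 297.0 mL

297.0 mL


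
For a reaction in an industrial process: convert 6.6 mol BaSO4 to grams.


M(BaSO4) = 233.4 g/mol
mass = n × M = 6.6 × 233.4 = 1540.44 g

1540.44 g


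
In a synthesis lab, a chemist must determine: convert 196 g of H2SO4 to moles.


M(H2SO4) = 98.09 g/mol
n = mass/M = 196/98.09 = 1.9982 mol

1.9982 mol


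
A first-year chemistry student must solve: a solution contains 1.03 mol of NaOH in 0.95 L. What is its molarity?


M = n/V = 1.03/0.95 = 1.084 mol/L

1.084 M


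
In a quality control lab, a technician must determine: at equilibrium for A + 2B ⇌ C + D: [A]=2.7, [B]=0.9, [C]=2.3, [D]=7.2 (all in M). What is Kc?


Kc = [C][D]/([A][B]^2)
= (2.3^1 × 7.2^1)/(2.7^1 × 0.9^2)
= 16.56/2.187
= 7.572

7.572


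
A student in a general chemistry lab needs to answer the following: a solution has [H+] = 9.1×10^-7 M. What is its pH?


pH = -log10([H+]) = -log10(9.1×10^-7)
= 7 - log10(9.1)
= 7 - 0.96
= 6.04

6.04


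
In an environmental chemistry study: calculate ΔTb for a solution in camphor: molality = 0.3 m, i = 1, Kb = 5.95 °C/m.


ΔTb = Kb × m × i
= 5.95 × 0.3 × 1
= 1.785 °C

1.785 °C


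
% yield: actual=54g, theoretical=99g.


% yield = actual/theoretical × 100
= 54/99 × 100
= 54.55%

54.55%


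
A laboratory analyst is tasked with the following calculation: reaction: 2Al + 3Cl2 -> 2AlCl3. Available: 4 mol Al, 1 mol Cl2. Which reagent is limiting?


Mole ratio available / coefficient:
  Al: 4/2 = 2.000
  Cl2: 1/3 = 0.333
Smaller ratio is limiting.

Cl2


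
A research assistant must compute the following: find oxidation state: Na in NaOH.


Group 1 metal: +1
Oxidation number: +1

+1


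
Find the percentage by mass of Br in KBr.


M(KBr) = 1×39.1 + 1×79.9 = 119.00 g/mol
Mass of Br = 1 × 79.9 = 79.90 g/mol
% Br = 79.90/119.00 × 100 = 67.14%

67.14%


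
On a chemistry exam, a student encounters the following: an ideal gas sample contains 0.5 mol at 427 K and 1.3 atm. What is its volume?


PV = nRT  (R = 0.08206 L·atm/(mol·K))
V = nRT/P = 0.5×0.08206×427/1.3
= 13.477 L

13.477 L


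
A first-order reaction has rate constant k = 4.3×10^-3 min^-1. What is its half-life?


t½ = ln2/k = 0.693147/(4.3×10^-3 min^-1)
= 161.2 min

161.2 min


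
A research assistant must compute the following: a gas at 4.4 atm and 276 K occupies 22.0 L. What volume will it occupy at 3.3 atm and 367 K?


P1V1/T1 = P2V2/T2
V2 = P1V1T2/(T1P2)
= 4.4×22.0×367/(276×3.3)
= 39.005 L

39.005 L


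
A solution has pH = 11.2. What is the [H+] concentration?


[H+] = 10^(-pH) = 10^(-11.2)
= 6.31×10^-12 M

6.31×10^-12 M


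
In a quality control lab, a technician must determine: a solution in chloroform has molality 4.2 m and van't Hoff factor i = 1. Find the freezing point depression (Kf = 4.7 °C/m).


ΔTf = Kf × m × i
= 4.7 × 4.2 × 1
= 19.74 °C

19.74 °C


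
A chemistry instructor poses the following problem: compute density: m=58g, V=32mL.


ρ = mass/volume
= 58/32
= 1.812 g/mL

1.812 g/mL


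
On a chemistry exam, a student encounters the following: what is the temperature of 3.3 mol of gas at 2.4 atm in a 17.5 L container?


PV = nRT  (R = 0.08206 L·atm/(mol·K))
T = PV/(nR) = 2.4×17.5/(3.3×0.08206)
= 42.00/0.270798
= 155.10 K

155.10 K


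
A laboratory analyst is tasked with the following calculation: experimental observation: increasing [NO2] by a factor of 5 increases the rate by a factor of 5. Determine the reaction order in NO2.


rate ∝ [NO2]^n
5^n = 5 → n = 1
Order in NO2: 1

1


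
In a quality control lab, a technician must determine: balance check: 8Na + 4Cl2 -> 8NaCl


Equation: 8Na + 4Cl2 -> 8NaCl
Check atoms: Cl: 8=8, Na: 8=8
Balanced

Yes, balanced


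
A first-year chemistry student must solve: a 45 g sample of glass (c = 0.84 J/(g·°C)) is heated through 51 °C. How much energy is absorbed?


q = mcΔT = 45 × 0.84 × 51
= 1927.80 J

1927.80 J


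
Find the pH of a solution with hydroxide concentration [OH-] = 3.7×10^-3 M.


pOH = -log10([OH-]) = -log10(3.7×10^-3)
= 3 - log10(3.7) = 2.43
pH = 14 - pOH = 14 - 2.43 = 11.57

11.57


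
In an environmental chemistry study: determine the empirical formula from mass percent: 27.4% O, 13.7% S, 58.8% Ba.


Assume 100 g sample. Moles of each element:
  O: 27.4/16.0 = 1.712 mol
  S: 13.7/32.07 = 0.427 mol
  Ba: 58.8/137.33 = 0.428 mol
Divide by smallest (0.427):
  O: 1.712/0.427 = 4.01
  S: 0.427/0.427 = 1.0
  Ba: 0.428/0.427 = 1.0
Empirical formula: BaSO4

BaSO4


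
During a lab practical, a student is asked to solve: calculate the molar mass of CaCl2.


M(CaCl2) = 1×40.08 + 2×35.45
= 40.08 + 70.9
= 110.98 g/mol

110.98 g/mol


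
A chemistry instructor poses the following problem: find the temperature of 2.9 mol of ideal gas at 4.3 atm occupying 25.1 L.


PV = nRT  (R = 0.08206 L·atm/(mol·K))
T = PV/(nR) = 4.3×25.1/(2.9×0.08206)
= 107.93/0.237974
= 453.54 K

453.54 K


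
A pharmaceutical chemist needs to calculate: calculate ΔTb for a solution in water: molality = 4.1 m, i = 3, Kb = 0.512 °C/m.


ΔTb = Kb × m × i
= 0.512 × 4.1 × 3
= 6.2976 °C

6.2976 °C


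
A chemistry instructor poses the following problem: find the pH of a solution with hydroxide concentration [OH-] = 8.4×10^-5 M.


pOH = -log10([OH-]) = -log10(8.4×10^-5)
= 5 - log10(8.4) = 4.08
pH = 14 - pOH = 14 - 4.08 = 9.92

9.92


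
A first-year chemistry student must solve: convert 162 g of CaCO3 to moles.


M(CaCO3) = 100.09 g/mol
n = mass/M = 162/100.09 = 1.6185 mol

1.6185 mol


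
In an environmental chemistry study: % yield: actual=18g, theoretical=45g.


% yield = actual/theoretical × 100
= 18/45 × 100
= 40.0%

40.0%


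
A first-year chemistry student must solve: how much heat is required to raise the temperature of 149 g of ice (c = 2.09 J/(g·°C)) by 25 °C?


q = mcΔT = 149 × 2.09 × 25
= 7785.25 J

7785.25 J


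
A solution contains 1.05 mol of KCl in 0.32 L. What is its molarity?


M = n/V = 1.05/0.32 = 3.281 mol/L

3.281 M


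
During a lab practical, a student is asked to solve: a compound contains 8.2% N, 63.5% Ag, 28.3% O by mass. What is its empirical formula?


Assume 100 g sample. Moles of each element:
  N: 8.2/14.01 = 0.585 mol
  Ag: 63.5/107.87 = 0.589 mol
  O: 28.3/16.0 = 1.769 mol
Divide by smallest (0.585):
  N: 0.585/0.585 = 1.0
  Ag: 0.589/0.585 = 1.01
  O: 1.769/0.585 = 3.02
Empirical formula: AgNO3

AgNO3


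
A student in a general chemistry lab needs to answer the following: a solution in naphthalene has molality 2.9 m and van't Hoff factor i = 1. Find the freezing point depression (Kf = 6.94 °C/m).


ΔTf = Kf × m × i
= 6.94 × 2.9 × 1
= 20.126 °C

20.126 °C


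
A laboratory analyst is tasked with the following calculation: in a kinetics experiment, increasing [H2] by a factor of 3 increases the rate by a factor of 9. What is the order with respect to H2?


rate ∝ [H2]^n
3^n = 9 → n = 2
Order in H2: 2

2


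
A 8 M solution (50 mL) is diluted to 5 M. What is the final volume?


C1V1 = C2V2
8 × 50 = 5 × V2
V2 = 400/5 = 80.0 mL

80.0 mL


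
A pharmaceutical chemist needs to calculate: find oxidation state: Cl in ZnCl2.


halide: -1
Oxidation number: -1

-1


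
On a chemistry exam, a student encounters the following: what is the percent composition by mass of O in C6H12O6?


M(C6H12O6) = 6×12.01 + 12×1.008 + 6×16.0 = 180.156 g/mol
Mass of O = 6 × 16.0 = 96.00 g/mol
% O = 96.00/180.156 × 100 = 53.29%

53.29%


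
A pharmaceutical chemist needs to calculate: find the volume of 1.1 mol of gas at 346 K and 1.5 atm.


PV = nRT  (R = 0.08206 L·atm/(mol·K))
V = nRT/P = 1.1×0.08206×346/1.5
= 20.821 L

20.821 L


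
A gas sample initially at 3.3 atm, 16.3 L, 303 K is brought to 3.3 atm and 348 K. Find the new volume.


P1V1/T1 = P2V2/T2
V2 = P1V1T2/(T1P2)
= 3.3×16.3×348/(303×3.3)
= 18.721 L

18.721 L


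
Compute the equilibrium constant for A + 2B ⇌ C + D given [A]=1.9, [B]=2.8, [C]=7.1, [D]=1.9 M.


Kc = [C][D]/([A][B]^2)
= (7.1^1 × 1.9^1)/(1.9^1 × 2.8^2)
= 13.49/14.896
= 0.9056

0.9056


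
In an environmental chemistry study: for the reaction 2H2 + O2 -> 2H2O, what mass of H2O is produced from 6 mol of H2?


Mole ratio H2O:H2 = 2:2
n(H2O) = 6 × 2/2 = 6.000 mol
mass = 6.000 × 18.02 = 108.12 g

108.12 g


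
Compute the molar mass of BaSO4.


M(BaSO4) = 1×137.33 + 1×32.07 + 4×16.0
= 137.33 + 32.07 + 64.0
= 233.4 g/mol

233.4 g/mol


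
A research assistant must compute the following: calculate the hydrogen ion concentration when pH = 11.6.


[H+] = 10^(-pH) = 10^(-11.6)
= 2.51×10^-12 M

2.51×10^-12 M


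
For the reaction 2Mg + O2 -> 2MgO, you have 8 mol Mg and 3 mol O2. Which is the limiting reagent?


Mole ratio available / coefficient:
  Mg: 8/2 = 4.000
  O2: 3/1 = 3.000
Smaller ratio is limiting.

O2


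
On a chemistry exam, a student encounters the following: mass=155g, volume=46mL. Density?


ρ = mass/volume
= 155/46
= 3.37 g/mL

3.37 g/mL


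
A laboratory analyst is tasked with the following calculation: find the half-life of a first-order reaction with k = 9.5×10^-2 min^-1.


t½ = ln2/k = 0.693147/(9.5×10^-2 min^-1)
= 7.296 min

7.296 min


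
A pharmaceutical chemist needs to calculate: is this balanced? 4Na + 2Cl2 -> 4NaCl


Equation: 4Na + 2Cl2 -> 4NaCl
Check atoms: Cl: 4=4, Na: 4=4
Balanced

Yes, balanced


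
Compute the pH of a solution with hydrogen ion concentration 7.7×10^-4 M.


pH = -log10([H+]) = -log10(7.7×10^-4)
= 4 - log10(7.7)
= 4 - 0.89
= 3.11

3.11


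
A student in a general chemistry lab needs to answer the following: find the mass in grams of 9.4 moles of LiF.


M(LiF) = 25.94 g/mol
mass = n × M = 9.4 × 25.94 = 243.84 g

243.84 g


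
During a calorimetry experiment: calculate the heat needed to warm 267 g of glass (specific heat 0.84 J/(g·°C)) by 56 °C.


q = mcΔT = 267 × 0.84 × 56
= 12559.68 J

12559.68 J


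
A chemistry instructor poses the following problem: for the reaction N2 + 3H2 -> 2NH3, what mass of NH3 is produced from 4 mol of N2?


Mole ratio NH3:N2 = 2:1
n(NH3) = 4 × 2/1 = 8.000 mol
mass = 8.000 × 17.03 = 136.24 g

136.24 g
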